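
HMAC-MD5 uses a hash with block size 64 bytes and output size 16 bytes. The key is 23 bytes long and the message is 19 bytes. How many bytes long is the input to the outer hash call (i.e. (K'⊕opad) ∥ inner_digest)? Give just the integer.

Key is 23 ≤ 64 bytes, zero-padded: |K'| = 64.
Outer input = (K'⊕opad) ∥ H(inner) → 64 + 16 = 80 bytes.

80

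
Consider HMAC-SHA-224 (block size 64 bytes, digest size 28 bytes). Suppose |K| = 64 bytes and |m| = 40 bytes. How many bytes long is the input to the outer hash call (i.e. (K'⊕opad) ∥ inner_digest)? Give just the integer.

Key is 64 ≤ 64 bytes, zero-padded: |K'| = 64.
Outer input = (K'⊕opad) ∥ H(inner) → 64 + 28 = 92 bytes.

92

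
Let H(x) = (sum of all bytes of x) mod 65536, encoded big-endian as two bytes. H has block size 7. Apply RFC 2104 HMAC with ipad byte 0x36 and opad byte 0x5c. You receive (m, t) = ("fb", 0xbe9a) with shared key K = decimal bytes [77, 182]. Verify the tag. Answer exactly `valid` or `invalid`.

Key decimal bytes [77, 182] = 4d b6 is 2 bytes ≤ B = 7; zero-pad to 7 bytes: K' = 4d b6 00 00 00 00 00.
K' ⊕ ipad = 7b 80 36 36 36 36 36; K' ⊕ opad = 11 ea 5c 5c 5c 5c 5c.
Inner hash: sum = 123+128+54+54+54+54+54+102+98 = 721 → 02 d1.
Outer hash (recomputed tag): sum = 17+234+92+92+92+92+92+2+209 = 922 → 03 9a.
Recomputed tag = 039a; claimed = be9a → mismatch.

invalid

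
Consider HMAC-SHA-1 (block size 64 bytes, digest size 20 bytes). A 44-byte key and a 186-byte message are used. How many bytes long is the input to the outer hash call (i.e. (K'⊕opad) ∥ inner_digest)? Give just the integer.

84

Key is 44 ≤ 64 bytes, zero-padded: |K'| = 64.
Outer input = (K'⊕opad) ∥ H(inner) → 64 + 20 = 84 bytes.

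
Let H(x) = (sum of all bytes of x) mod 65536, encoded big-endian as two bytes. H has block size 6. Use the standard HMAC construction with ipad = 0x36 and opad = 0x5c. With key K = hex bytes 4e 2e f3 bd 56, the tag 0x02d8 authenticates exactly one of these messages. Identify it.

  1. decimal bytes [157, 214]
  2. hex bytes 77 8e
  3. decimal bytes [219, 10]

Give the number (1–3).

Key hex bytes 4e 2e f3 bd 56 is 5 bytes ≤ B = 6; zero-pad to 6 bytes: K' = 4e 2e f3 bd 56 00.
K' ⊕ ipad = 78 18 c5 8b 60 36; K' ⊕ opad = 12 72 af e1 0a 5c.
m1: inner = H(78 18 c5 8b 60 36 9d d6) = 03 e9; tag = H(12 72 af e1 0a 5c 03 e9) = 0366
m2: inner = H(78 18 c5 8b 60 36 77 8e) = 03 7b; tag = H(12 72 af e1 0a 5c 03 7b) = 02f8
m3: inner = H(78 18 c5 8b 60 36 db 0a) = 03 5b; tag = H(12 72 af e1 0a 5c 03 5b) = 02d8 ← matches

3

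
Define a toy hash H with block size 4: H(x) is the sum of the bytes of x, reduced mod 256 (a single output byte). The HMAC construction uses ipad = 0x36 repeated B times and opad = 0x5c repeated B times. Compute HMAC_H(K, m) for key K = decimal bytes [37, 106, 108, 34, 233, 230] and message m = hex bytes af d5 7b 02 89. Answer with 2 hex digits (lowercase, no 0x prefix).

ca

Key decimal bytes [37, 106, 108, 34, 233, 230] = 25 6a 6c 22 e9 e6 is 6 bytes > B = 4, so hash it first: H(key) = ec, then zero-pad to 4 bytes: K' = ec 00 00 00.
K' ⊕ ipad = da 36 36 36.  K' ⊕ opad = b0 5c 5c 5c.
Inner input = (K'⊕ipad) ∥ m = da 36 36 36 ∥ af d5 7b 02 89.
Inner hash: sum = 218+54+54+54+175+213+123+2+137 = 1030; mod 256 = 6 → 06.
Outer input = (K'⊕opad) ∥ inner = b0 5c 5c 5c ∥ 06.
Outer hash (tag): sum = 176+92+92+92+6 = 458; mod 256 = 202 → ca.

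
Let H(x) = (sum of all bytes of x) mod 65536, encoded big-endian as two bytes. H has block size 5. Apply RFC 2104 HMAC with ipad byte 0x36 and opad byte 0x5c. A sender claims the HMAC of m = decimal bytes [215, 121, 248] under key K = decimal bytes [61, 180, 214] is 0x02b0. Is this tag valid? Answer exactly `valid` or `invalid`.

valid

Key decimal bytes [61, 180, 214] = 3d b4 d6 is 3 bytes ≤ B = 5; zero-pad to 5 bytes: K' = 3d b4 d6 00 00.
K' ⊕ ipad = 0b 82 e0 36 36; K' ⊕ opad = 61 e8 8a 5c 5c.
Inner hash: sum = 11+130+224+54+54+215+121+248 = 1057 → 04 21.
Outer hash (recomputed tag): sum = 97+232+138+92+92+4+33 = 688 → 02 b0.
Recomputed tag = 02b0; claimed = 02b0 → match.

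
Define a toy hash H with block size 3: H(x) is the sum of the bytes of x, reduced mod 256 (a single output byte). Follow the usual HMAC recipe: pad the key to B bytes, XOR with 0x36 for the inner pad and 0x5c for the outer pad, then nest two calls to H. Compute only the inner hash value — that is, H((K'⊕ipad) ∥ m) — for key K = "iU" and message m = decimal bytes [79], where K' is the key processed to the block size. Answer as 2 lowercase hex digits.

Key "iU" = 69 55 is 2 bytes ≤ B = 3; zero-pad to 3 bytes: K' = 69 55 00.
K' ⊕ ipad = 5f 63 36.
Inner input = 5f 63 36 ∥ 4f.
Inner hash: sum = 95+99+54+79 = 327; mod 256 = 71 → 47.

47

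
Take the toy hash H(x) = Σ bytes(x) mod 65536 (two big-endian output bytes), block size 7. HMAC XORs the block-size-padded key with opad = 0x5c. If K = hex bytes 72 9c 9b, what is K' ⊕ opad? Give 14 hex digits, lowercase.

2ec0c75c5c5c5c

Key hex bytes 72 9c 9b is 3 bytes ≤ B = 7; zero-pad to 7 bytes: K' = 72 9c 9b 00 00 00 00.
XOR each byte with 0x5c: 72⊕5c=2e, 9c⊕5c=c0, 9b⊕5c=c7, 00⊕5c=5c, 00⊕5c=5c, 00⊕5c=5c, 00⊕5c=5c.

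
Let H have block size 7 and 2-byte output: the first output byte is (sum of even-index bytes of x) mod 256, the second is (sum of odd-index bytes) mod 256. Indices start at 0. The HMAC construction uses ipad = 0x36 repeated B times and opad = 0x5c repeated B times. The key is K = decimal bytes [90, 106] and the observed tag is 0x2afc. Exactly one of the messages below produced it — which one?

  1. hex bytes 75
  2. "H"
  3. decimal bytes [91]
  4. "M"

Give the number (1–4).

Key decimal bytes [90, 106] = 5a 6a is 2 bytes ≤ B = 7; zero-pad to 7 bytes: K' = 5a 6a 00 00 00 00 00.
K' ⊕ ipad = 6c 5c 36 36 36 36 36; K' ⊕ opad = 06 36 5c 5c 5c 5c 5c.
m1: inner = H(6c 5c 36 36 36 36 36 75) = 0e 3d; tag = H(06 36 5c 5c 5c 5c 5c 0e 3d) = 57fc
m2: inner = H(6c 5c 36 36 36 36 36 48) = 0e 10; tag = H(06 36 5c 5c 5c 5c 5c 0e 10) = 2afc ← matches
m3: inner = H(6c 5c 36 36 36 36 36 5b) = 0e 23; tag = H(06 36 5c 5c 5c 5c 5c 0e 23) = 3dfc
m4: inner = H(6c 5c 36 36 36 36 36 4d) = 0e 15; tag = H(06 36 5c 5c 5c 5c 5c 0e 15) = 2ffc

2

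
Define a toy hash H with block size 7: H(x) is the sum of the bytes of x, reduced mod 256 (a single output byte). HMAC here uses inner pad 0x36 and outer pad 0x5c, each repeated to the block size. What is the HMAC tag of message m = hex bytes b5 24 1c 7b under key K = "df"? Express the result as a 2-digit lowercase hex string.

Key "df" = 64 66 is 2 bytes ≤ B = 7; zero-pad to 7 bytes: K' = 64 66 00 00 00 00 00.
K' ⊕ ipad = 52 50 36 36 36 36 36.  K' ⊕ opad = 38 3a 5c 5c 5c 5c 5c.
Inner input = (K'⊕ipad) ∥ m = 52 50 36 36 36 36 36 ∥ b5 24 1c 7b.
Inner hash: sum = 82+80+54+54+54+54+54+181+36+28+123 = 800; mod 256 = 32 → 20.
Outer input = (K'⊕opad) ∥ inner = 38 3a 5c 5c 5c 5c 5c ∥ 20.
Outer hash (tag): sum = 56+58+92+92+92+92+92+32 = 606; mod 256 = 94 → 5e.

5e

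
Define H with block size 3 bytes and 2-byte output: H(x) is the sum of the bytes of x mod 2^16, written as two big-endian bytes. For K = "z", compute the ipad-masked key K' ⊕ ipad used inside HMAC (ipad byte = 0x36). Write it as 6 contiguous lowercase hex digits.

Key "z" = 7a is 1 byte ≤ B = 3; zero-pad to 3 bytes: K' = 7a 00 00.
XOR each byte with 0x36: 7a⊕36=4c, 00⊕36=36, 00⊕36=36.

4c3636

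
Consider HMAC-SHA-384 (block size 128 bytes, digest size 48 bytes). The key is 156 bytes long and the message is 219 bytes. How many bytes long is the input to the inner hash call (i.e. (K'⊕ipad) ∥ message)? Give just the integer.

347

Key is 156 > 128 bytes, so it is hashed to 48 bytes then zero-padded to 128: |K'| = 128.
Inner input = (K'⊕ipad) ∥ m → 128 + 219 = 347 bytes.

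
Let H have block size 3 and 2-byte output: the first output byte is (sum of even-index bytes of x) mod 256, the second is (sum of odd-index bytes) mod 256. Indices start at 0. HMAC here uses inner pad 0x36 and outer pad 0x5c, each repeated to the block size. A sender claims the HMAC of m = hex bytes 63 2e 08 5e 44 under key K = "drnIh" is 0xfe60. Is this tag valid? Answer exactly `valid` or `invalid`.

Key "drnIh" = 64 72 6e 49 68 is 5 bytes > B = 3, so hash it first: H(key) = 3a bb, then zero-pad to 3 bytes: K' = 3a bb 00.
K' ⊕ ipad = 0c 8d 36; K' ⊕ opad = 66 e7 5c.
Inner hash: even-index sum = 206 mod 256 = 206; odd-index sum = 316 mod 256 = 60 → ce 3c.
Outer hash (recomputed tag): even-index sum = 254 mod 256 = 254; odd-index sum = 437 mod 256 = 181 → fe b5.
Recomputed tag = feb5; claimed = fe60 → mismatch.

invalid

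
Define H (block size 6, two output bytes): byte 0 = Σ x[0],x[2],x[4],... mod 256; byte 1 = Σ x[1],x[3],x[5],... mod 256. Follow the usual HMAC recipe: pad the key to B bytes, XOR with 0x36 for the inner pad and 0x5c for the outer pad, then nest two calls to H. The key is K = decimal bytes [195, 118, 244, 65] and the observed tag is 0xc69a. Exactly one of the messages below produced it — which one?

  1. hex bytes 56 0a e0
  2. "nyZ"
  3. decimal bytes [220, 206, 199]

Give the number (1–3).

Key decimal bytes [195, 118, 244, 65] = c3 76 f4 41 is 4 bytes ≤ B = 6; zero-pad to 6 bytes: K' = c3 76 f4 41 00 00.
K' ⊕ ipad = f5 40 c2 77 36 36; K' ⊕ opad = 9f 2a a8 1d 5c 5c.
m1: inner = H(f5 40 c2 77 36 36 56 0a e0) = 23 f7; tag = H(9f 2a a8 1d 5c 5c 23 f7) = c69a ← matches
m2: inner = H(f5 40 c2 77 36 36 6e 79 5a) = b5 66; tag = H(9f 2a a8 1d 5c 5c b5 66) = 5809
m3: inner = H(f5 40 c2 77 36 36 dc ce c7) = 90 bb; tag = H(9f 2a a8 1d 5c 5c 90 bb) = 335e

1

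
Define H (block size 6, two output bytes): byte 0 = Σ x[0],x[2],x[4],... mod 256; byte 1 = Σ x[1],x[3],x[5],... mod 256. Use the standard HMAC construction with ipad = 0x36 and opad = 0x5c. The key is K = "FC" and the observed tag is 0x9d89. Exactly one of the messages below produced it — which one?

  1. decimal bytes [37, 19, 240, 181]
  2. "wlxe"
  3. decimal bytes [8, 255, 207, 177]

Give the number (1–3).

2

Key "FC" = 46 43 is 2 bytes ≤ B = 6; zero-pad to 6 bytes: K' = 46 43 00 00 00 00.
K' ⊕ ipad = 70 75 36 36 36 36; K' ⊕ opad = 1a 1f 5c 5c 5c 5c.
m1: inner = H(70 75 36 36 36 36 25 13 f0 b5) = f1 a9; tag = H(1a 1f 5c 5c 5c 5c f1 a9) = c380
m2: inner = H(70 75 36 36 36 36 77 6c 78 65) = cb b2; tag = H(1a 1f 5c 5c 5c 5c cb b2) = 9d89 ← matches
m3: inner = H(70 75 36 36 36 36 08 ff cf b1) = b3 91; tag = H(1a 1f 5c 5c 5c 5c b3 91) = 8568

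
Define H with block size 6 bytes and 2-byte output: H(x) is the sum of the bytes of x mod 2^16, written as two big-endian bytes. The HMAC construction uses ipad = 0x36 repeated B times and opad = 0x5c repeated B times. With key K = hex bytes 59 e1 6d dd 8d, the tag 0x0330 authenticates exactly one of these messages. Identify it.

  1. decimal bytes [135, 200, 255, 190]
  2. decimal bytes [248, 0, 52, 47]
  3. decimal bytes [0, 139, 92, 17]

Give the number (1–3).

1

Key hex bytes 59 e1 6d dd 8d is 5 bytes ≤ B = 6; zero-pad to 6 bytes: K' = 59 e1 6d dd 8d 00.
K' ⊕ ipad = 6f d7 5b eb bb 36; K' ⊕ opad = 05 bd 31 81 d1 5c.
m1: inner = H(6f d7 5b eb bb 36 87 c8 ff be) = 06 89; tag = H(05 bd 31 81 d1 5c 06 89) = 0330 ← matches
m2: inner = H(6f d7 5b eb bb 36 f8 00 34 2f) = 04 d8; tag = H(05 bd 31 81 d1 5c 04 d8) = 037d
m3: inner = H(6f d7 5b eb bb 36 00 8b 5c 11) = 04 75; tag = H(05 bd 31 81 d1 5c 04 75) = 031a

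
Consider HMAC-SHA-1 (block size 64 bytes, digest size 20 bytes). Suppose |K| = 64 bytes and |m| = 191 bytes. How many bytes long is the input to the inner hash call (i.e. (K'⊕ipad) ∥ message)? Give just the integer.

Key is 64 ≤ 64 bytes, zero-padded: |K'| = 64.
Inner input = (K'⊕ipad) ∥ m → 64 + 191 = 255 bytes.

255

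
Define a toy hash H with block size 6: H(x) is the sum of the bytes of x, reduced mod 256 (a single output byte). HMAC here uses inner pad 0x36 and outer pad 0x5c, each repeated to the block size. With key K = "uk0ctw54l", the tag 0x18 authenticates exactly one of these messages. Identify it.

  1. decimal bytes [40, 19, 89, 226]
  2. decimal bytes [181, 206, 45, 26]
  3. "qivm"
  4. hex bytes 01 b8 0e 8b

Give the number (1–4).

2

Key "uk0ctw54l" = 75 6b 30 63 74 77 35 34 6c is 9 bytes > B = 6, so hash it first: H(key) = 33, then zero-pad to 6 bytes: K' = 33 00 00 00 00 00.
K' ⊕ ipad = 05 36 36 36 36 36; K' ⊕ opad = 6f 5c 5c 5c 5c 5c.
m1: inner = H(05 36 36 36 36 36 28 13 59 e2) = 89; tag = H(6f 5c 5c 5c 5c 5c 89) = c4
m2: inner = H(05 36 36 36 36 36 b5 ce 2d 1a) = dd; tag = H(6f 5c 5c 5c 5c 5c dd) = 18 ← matches
m3: inner = H(05 36 36 36 36 36 71 69 76 6d) = d0; tag = H(6f 5c 5c 5c 5c 5c d0) = 0b
m4: inner = H(05 36 36 36 36 36 01 b8 0e 8b) = 65; tag = H(6f 5c 5c 5c 5c 5c 65) = a0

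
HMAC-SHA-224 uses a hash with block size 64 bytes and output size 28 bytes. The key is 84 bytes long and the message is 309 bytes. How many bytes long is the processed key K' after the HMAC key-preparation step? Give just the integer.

64

Key is 84 > 64 bytes, so it is hashed to 28 bytes then zero-padded to 64: |K'| = 64.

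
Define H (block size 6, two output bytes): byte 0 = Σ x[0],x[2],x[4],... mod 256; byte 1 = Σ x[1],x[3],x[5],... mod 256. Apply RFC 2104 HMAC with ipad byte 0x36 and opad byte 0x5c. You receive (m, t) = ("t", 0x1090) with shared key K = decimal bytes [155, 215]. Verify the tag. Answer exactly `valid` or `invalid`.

Key decimal bytes [155, 215] = 9b d7 is 2 bytes ≤ B = 6; zero-pad to 6 bytes: K' = 9b d7 00 00 00 00.
K' ⊕ ipad = ad e1 36 36 36 36; K' ⊕ opad = c7 8b 5c 5c 5c 5c.
Inner hash: even-index sum = 397 mod 256 = 141; odd-index sum = 333 mod 256 = 77 → 8d 4d.
Outer hash (recomputed tag): even-index sum = 524 mod 256 = 12; odd-index sum = 400 mod 256 = 144 → 0c 90.
Recomputed tag = 0c90; claimed = 1090 → mismatch.

invalid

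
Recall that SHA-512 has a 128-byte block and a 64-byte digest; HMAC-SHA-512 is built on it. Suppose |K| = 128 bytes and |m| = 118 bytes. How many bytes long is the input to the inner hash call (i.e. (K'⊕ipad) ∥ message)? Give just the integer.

246

Key is 128 ≤ 128 bytes, zero-padded: |K'| = 128.
Inner input = (K'⊕ipad) ∥ m → 128 + 118 = 246 bytes.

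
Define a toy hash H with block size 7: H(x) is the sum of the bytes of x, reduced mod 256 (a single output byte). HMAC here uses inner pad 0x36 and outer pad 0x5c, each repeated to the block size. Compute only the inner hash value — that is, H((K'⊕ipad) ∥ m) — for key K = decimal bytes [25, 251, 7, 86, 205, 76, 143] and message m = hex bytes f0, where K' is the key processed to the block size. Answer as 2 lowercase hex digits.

Key decimal bytes [25, 251, 7, 86, 205, 76, 143] = 19 fb 07 56 cd 4c 8f is exactly B = 7 bytes: K' = 19 fb 07 56 cd 4c 8f.
K' ⊕ ipad = 2f cd 31 60 fb 7a b9.
Inner input = 2f cd 31 60 fb 7a b9 ∥ f0.
Inner hash: sum = 47+205+49+96+251+122+185+240 = 1195; mod 256 = 171 → ab.

ab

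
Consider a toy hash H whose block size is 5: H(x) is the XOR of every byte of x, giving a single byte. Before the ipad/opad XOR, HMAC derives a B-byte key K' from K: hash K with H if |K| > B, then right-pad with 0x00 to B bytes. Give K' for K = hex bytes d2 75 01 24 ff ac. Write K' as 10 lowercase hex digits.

|K| = 6 > B = 5, so first hash the key.
H(K): XOR d2⊕75⊕01⊕24⊕ff⊕ac = d1.
Zero-pad H(K) = d1 to 5 bytes: K' = d1 00 00 00 00.

d100000000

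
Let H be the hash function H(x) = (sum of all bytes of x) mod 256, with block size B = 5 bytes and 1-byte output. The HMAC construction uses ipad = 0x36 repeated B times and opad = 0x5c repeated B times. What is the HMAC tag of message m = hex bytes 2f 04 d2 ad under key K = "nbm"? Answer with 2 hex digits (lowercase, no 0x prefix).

7e

Key "nbm" = 6e 62 6d is 3 bytes ≤ B = 5; zero-pad to 5 bytes: K' = 6e 62 6d 00 00.
K' ⊕ ipad = 58 54 5b 36 36.  K' ⊕ opad = 32 3e 31 5c 5c.
Inner input = (K'⊕ipad) ∥ m = 58 54 5b 36 36 ∥ 2f 04 d2 ad.
Inner hash: sum = 88+84+91+54+54+47+4+210+173 = 805; mod 256 = 37 → 25.
Outer input = (K'⊕opad) ∥ inner = 32 3e 31 5c 5c ∥ 25.
Outer hash (tag): sum = 50+62+49+92+92+37 = 382; mod 256 = 126 → 7e.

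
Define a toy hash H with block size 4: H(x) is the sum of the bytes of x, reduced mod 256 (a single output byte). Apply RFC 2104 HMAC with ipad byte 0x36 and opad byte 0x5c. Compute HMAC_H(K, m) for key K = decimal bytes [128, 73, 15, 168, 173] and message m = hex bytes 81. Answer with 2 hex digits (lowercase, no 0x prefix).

Key decimal bytes [128, 73, 15, 168, 173] = 80 49 0f a8 ad is 5 bytes > B = 4, so hash it first: H(key) = 2d, then zero-pad to 4 bytes: K' = 2d 00 00 00.
K' ⊕ ipad = 1b 36 36 36.  K' ⊕ opad = 71 5c 5c 5c.
Inner input = (K'⊕ipad) ∥ m = 1b 36 36 36 ∥ 81.
Inner hash: sum = 27+54+54+54+129 = 318; mod 256 = 62 → 3e.
Outer input = (K'⊕opad) ∥ inner = 71 5c 5c 5c ∥ 3e.
Outer hash (tag): sum = 113+92+92+92+62 = 451; mod 256 = 195 → c3.

c3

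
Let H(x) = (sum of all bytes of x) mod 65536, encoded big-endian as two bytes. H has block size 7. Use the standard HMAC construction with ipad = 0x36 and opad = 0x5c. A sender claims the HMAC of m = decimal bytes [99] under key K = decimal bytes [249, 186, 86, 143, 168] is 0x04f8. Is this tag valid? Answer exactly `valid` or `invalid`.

Key decimal bytes [249, 186, 86, 143, 168] = f9 ba 56 8f a8 is 5 bytes ≤ B = 7; zero-pad to 7 bytes: K' = f9 ba 56 8f a8 00 00.
K' ⊕ ipad = cf 8c 60 b9 9e 36 36; K' ⊕ opad = a5 e6 0a d3 f4 5c 5c.
Inner hash: sum = 207+140+96+185+158+54+54+99 = 993 → 03 e1.
Outer hash (recomputed tag): sum = 165+230+10+211+244+92+92+3+225 = 1272 → 04 f8.
Recomputed tag = 04f8; claimed = 04f8 → match.

valid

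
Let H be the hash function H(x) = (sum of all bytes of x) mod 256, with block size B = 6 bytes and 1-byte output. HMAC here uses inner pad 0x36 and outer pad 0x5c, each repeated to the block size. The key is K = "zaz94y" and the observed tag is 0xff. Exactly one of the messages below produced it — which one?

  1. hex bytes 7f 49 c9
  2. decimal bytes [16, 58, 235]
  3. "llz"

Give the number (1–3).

2

Key "zaz94y" = 7a 61 7a 39 34 79 is exactly B = 6 bytes: K' = 7a 61 7a 39 34 79.
K' ⊕ ipad = 4c 57 4c 0f 02 4f; K' ⊕ opad = 26 3d 26 65 68 25.
m1: inner = H(4c 57 4c 0f 02 4f 7f 49 c9) = e0; tag = H(26 3d 26 65 68 25 e0) = 5b
m2: inner = H(4c 57 4c 0f 02 4f 10 3a eb) = 84; tag = H(26 3d 26 65 68 25 84) = ff ← matches
m3: inner = H(4c 57 4c 0f 02 4f 6c 6c 7a) = a1; tag = H(26 3d 26 65 68 25 a1) = 1c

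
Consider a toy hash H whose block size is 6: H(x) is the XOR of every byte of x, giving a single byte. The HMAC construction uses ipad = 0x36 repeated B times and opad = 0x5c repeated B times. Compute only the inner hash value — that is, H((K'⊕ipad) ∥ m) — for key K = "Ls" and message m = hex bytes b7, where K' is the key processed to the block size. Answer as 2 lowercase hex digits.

Key "Ls" = 4c 73 is 2 bytes ≤ B = 6; zero-pad to 6 bytes: K' = 4c 73 00 00 00 00.
K' ⊕ ipad = 7a 45 36 36 36 36.
Inner input = 7a 45 36 36 36 36 ∥ b7.
Inner hash: XOR 7a⊕45⊕36⊕36⊕36⊕36⊕b7 = 88.

88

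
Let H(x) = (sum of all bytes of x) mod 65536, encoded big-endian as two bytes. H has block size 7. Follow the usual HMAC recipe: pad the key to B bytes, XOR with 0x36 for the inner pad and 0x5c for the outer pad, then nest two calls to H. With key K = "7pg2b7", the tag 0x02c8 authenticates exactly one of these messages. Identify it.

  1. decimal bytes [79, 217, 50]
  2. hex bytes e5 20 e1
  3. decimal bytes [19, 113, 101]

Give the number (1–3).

Key "7pg2b7" = 37 70 67 32 62 37 is 6 bytes ≤ B = 7; zero-pad to 7 bytes: K' = 37 70 67 32 62 37 00.
K' ⊕ ipad = 01 46 51 04 54 01 36; K' ⊕ opad = 6b 2c 3b 6e 3e 6b 5c.
m1: inner = H(01 46 51 04 54 01 36 4f d9 32) = 02 81; tag = H(6b 2c 3b 6e 3e 6b 5c 02 81) = 02c8 ← matches
m2: inner = H(01 46 51 04 54 01 36 e5 20 e1) = 03 0d; tag = H(6b 2c 3b 6e 3e 6b 5c 03 0d) = 0255
m3: inner = H(01 46 51 04 54 01 36 13 71 65) = 02 10; tag = H(6b 2c 3b 6e 3e 6b 5c 02 10) = 0257

1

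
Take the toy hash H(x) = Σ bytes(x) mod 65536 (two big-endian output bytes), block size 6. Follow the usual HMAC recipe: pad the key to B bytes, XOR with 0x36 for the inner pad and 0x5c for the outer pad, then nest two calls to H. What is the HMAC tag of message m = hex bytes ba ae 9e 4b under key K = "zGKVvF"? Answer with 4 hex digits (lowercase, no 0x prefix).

0145

Key "zGKVvF" = 7a 47 4b 56 76 46 is exactly B = 6 bytes: K' = 7a 47 4b 56 76 46.
K' ⊕ ipad = 4c 71 7d 60 40 70.  K' ⊕ opad = 26 1b 17 0a 2a 1a.
Inner input = (K'⊕ipad) ∥ m = 4c 71 7d 60 40 70 ∥ ba ae 9e 4b.
Inner hash: sum = 76+113+125+96+64+112+186+174+158+75 = 1179 → 04 9b.
Outer input = (K'⊕opad) ∥ inner = 26 1b 17 0a 2a 1a ∥ 04 9b.
Outer hash (tag): sum = 38+27+23+10+42+26+4+155 = 325 → 01 45.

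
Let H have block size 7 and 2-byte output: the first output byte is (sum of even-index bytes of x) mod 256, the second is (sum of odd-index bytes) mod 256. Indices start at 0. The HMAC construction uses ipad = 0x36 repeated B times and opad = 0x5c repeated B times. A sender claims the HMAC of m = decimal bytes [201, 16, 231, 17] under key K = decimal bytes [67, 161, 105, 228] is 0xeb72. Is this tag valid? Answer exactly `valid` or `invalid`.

invalid

Key decimal bytes [67, 161, 105, 228] = 43 a1 69 e4 is 4 bytes ≤ B = 7; zero-pad to 7 bytes: K' = 43 a1 69 e4 00 00 00.
K' ⊕ ipad = 75 97 5f d2 36 36 36; K' ⊕ opad = 1f fd 35 b8 5c 5c 5c.
Inner hash: even-index sum = 353 mod 256 = 97; odd-index sum = 847 mod 256 = 79 → 61 4f.
Outer hash (recomputed tag): even-index sum = 347 mod 256 = 91; odd-index sum = 626 mod 256 = 114 → 5b 72.
Recomputed tag = 5b72; claimed = eb72 → mismatch.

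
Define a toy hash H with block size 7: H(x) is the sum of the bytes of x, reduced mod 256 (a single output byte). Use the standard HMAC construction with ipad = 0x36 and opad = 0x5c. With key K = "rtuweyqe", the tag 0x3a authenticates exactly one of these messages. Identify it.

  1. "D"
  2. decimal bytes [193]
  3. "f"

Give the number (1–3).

Key "rtuweyqe" = 72 74 75 77 65 79 71 65 is 8 bytes > B = 7, so hash it first: H(key) = 86, then zero-pad to 7 bytes: K' = 86 00 00 00 00 00 00.
K' ⊕ ipad = b0 36 36 36 36 36 36; K' ⊕ opad = da 5c 5c 5c 5c 5c 5c.
m1: inner = H(b0 36 36 36 36 36 36 44) = 38; tag = H(da 5c 5c 5c 5c 5c 5c 38) = 3a ← matches
m2: inner = H(b0 36 36 36 36 36 36 c1) = b5; tag = H(da 5c 5c 5c 5c 5c 5c b5) = b7
m3: inner = H(b0 36 36 36 36 36 36 66) = 5a; tag = H(da 5c 5c 5c 5c 5c 5c 5a) = 5c

1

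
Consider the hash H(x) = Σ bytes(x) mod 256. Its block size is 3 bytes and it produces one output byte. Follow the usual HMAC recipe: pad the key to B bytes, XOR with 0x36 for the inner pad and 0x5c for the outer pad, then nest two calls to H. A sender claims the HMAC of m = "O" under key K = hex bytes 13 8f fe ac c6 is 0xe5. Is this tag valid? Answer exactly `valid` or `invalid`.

Key hex bytes 13 8f fe ac c6 is 5 bytes > B = 3, so hash it first: H(key) = 12, then zero-pad to 3 bytes: K' = 12 00 00.
K' ⊕ ipad = 24 36 36; K' ⊕ opad = 4e 5c 5c.
Inner hash: sum = 36+54+54+79 = 223 → df.
Outer hash (recomputed tag): sum = 78+92+92+223 = 485; mod 256 = 229 → e5.
Recomputed tag = e5; claimed = e5 → match.

valid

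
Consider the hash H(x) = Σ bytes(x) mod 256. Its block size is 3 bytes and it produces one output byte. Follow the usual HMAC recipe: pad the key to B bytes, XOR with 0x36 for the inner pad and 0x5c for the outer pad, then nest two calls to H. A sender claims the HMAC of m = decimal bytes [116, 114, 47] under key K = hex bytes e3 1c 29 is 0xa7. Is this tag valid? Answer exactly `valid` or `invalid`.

Key hex bytes e3 1c 29 is exactly B = 3 bytes: K' = e3 1c 29.
K' ⊕ ipad = d5 2a 1f; K' ⊕ opad = bf 40 75.
Inner hash: sum = 213+42+31+116+114+47 = 563; mod 256 = 51 → 33.
Outer hash (recomputed tag): sum = 191+64+117+51 = 423; mod 256 = 167 → a7.
Recomputed tag = a7; claimed = a7 → match.

valid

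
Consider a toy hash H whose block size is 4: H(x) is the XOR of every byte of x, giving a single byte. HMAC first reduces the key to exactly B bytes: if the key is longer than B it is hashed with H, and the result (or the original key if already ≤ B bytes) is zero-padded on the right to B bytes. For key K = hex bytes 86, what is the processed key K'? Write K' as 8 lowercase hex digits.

86000000

Key hex bytes 86 is 1 byte ≤ B = 4; zero-pad to 4 bytes: K' = 86 00 00 00.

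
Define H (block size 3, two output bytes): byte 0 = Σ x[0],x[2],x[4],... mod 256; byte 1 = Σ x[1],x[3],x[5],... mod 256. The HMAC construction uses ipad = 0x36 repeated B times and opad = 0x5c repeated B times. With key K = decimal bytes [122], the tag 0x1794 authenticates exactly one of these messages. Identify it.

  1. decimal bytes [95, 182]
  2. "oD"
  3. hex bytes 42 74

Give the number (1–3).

1

Key decimal bytes [122] = 7a is 1 byte ≤ B = 3; zero-pad to 3 bytes: K' = 7a 00 00.
K' ⊕ ipad = 4c 36 36; K' ⊕ opad = 26 5c 5c.
m1: inner = H(4c 36 36 5f b6) = 38 95; tag = H(26 5c 5c 38 95) = 1794 ← matches
m2: inner = H(4c 36 36 6f 44) = c6 a5; tag = H(26 5c 5c c6 a5) = 2722
m3: inner = H(4c 36 36 42 74) = f6 78; tag = H(26 5c 5c f6 78) = fa52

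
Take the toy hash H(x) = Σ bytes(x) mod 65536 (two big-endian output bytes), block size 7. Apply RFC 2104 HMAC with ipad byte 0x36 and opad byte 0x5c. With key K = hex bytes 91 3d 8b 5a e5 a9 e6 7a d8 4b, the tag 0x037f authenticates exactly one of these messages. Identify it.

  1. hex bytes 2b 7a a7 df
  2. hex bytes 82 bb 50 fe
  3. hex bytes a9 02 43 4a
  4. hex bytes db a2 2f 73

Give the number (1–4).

2

Key hex bytes 91 3d 8b 5a e5 a9 e6 7a d8 4b is 10 bytes > B = 7, so hash it first: H(key) = 05 c4, then zero-pad to 7 bytes: K' = 05 c4 00 00 00 00 00.
K' ⊕ ipad = 33 f2 36 36 36 36 36; K' ⊕ opad = 59 98 5c 5c 5c 5c 5c.
m1: inner = H(33 f2 36 36 36 36 36 2b 7a a7 df) = 04 5e; tag = H(59 98 5c 5c 5c 5c 5c 04 5e) = 031f
m2: inner = H(33 f2 36 36 36 36 36 82 bb 50 fe) = 04 be; tag = H(59 98 5c 5c 5c 5c 5c 04 be) = 037f ← matches
m3: inner = H(33 f2 36 36 36 36 36 a9 02 43 4a) = 03 6b; tag = H(59 98 5c 5c 5c 5c 5c 03 6b) = 032b
m4: inner = H(33 f2 36 36 36 36 36 db a2 2f 73) = 04 52; tag = H(59 98 5c 5c 5c 5c 5c 04 52) = 0313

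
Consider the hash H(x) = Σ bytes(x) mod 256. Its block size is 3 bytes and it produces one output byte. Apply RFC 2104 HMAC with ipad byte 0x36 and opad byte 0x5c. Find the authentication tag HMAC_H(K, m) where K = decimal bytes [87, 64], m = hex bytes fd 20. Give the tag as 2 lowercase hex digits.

ad

Key decimal bytes [87, 64] = 57 40 is 2 bytes ≤ B = 3; zero-pad to 3 bytes: K' = 57 40 00.
K' ⊕ ipad = 61 76 36.  K' ⊕ opad = 0b 1c 5c.
Inner input = (K'⊕ipad) ∥ m = 61 76 36 ∥ fd 20.
Inner hash: sum = 97+118+54+253+32 = 554; mod 256 = 42 → 2a.
Outer input = (K'⊕opad) ∥ inner = 0b 1c 5c ∥ 2a.
Outer hash (tag): sum = 11+28+92+42 = 173 → ad.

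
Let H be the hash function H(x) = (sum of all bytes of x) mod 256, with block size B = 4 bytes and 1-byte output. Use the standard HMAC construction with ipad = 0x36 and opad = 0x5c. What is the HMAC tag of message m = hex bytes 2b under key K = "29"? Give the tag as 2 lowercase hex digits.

Key "29" = 32 39 is 2 bytes ≤ B = 4; zero-pad to 4 bytes: K' = 32 39 00 00.
K' ⊕ ipad = 04 0f 36 36.  K' ⊕ opad = 6e 65 5c 5c.
Inner input = (K'⊕ipad) ∥ m = 04 0f 36 36 ∥ 2b.
Inner hash: sum = 4+15+54+54+43 = 170 → aa.
Outer input = (K'⊕opad) ∥ inner = 6e 65 5c 5c ∥ aa.
Outer hash (tag): sum = 110+101+92+92+170 = 565; mod 256 = 53 → 35.

35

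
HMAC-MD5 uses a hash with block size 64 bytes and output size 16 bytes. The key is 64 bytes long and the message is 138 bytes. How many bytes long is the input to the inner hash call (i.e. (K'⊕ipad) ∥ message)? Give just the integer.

Key is 64 ≤ 64 bytes, zero-padded: |K'| = 64.
Inner input = (K'⊕ipad) ∥ m → 64 + 138 = 202 bytes.

202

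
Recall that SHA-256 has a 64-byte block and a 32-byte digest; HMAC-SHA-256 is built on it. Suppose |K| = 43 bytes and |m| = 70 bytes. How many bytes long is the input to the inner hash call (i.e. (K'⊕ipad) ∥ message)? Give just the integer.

134

Key is 43 ≤ 64 bytes, zero-padded: |K'| = 64.
Inner input = (K'⊕ipad) ∥ m → 64 + 70 = 134 bytes.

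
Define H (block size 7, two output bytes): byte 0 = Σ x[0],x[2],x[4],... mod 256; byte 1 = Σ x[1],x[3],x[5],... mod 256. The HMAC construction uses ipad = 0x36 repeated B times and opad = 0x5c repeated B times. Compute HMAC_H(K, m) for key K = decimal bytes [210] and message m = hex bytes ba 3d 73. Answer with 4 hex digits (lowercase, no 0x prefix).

Key decimal bytes [210] = d2 is 1 byte ≤ B = 7; zero-pad to 7 bytes: K' = d2 00 00 00 00 00 00.
K' ⊕ ipad = e4 36 36 36 36 36 36.  K' ⊕ opad = 8e 5c 5c 5c 5c 5c 5c.
Inner input = (K'⊕ipad) ∥ m = e4 36 36 36 36 36 36 ∥ ba 3d 73.
Inner hash: even-index sum = 451 mod 256 = 195; odd-index sum = 463 mod 256 = 207 → c3 cf.
Outer input = (K'⊕opad) ∥ inner = 8e 5c 5c 5c 5c 5c 5c ∥ c3 cf.
Outer hash (tag): even-index sum = 625 mod 256 = 113; odd-index sum = 471 mod 256 = 215 → 71 d7.

71d7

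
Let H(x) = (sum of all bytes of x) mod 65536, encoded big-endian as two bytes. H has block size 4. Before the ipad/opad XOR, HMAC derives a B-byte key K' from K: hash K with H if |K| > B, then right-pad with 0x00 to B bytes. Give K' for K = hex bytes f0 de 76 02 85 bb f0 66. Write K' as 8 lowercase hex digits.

04dc0000

|K| = 8 > B = 4, so first hash the key.
H(K): sum = 240+222+118+2+133+187+240+102 = 1244 → 04 dc.
Zero-pad H(K) = 04 dc to 4 bytes: K' = 04 dc 00 00.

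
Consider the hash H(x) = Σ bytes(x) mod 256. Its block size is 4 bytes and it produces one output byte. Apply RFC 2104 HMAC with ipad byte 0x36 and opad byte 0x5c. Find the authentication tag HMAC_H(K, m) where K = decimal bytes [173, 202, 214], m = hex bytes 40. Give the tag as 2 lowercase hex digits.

Key decimal bytes [173, 202, 214] = ad ca d6 is 3 bytes ≤ B = 4; zero-pad to 4 bytes: K' = ad ca d6 00.
K' ⊕ ipad = 9b fc e0 36.  K' ⊕ opad = f1 96 8a 5c.
Inner input = (K'⊕ipad) ∥ m = 9b fc e0 36 ∥ 40.
Inner hash: sum = 155+252+224+54+64 = 749; mod 256 = 237 → ed.
Outer input = (K'⊕opad) ∥ inner = f1 96 8a 5c ∥ ed.
Outer hash (tag): sum = 241+150+138+92+237 = 858; mod 256 = 90 → 5a.

5a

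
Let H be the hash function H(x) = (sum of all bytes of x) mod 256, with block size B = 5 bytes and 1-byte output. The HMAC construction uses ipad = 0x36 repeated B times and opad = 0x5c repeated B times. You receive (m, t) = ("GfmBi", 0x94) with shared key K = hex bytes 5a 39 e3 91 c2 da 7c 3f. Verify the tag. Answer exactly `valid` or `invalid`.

Key hex bytes 5a 39 e3 91 c2 da 7c 3f is 8 bytes > B = 5, so hash it first: H(key) = 5e, then zero-pad to 5 bytes: K' = 5e 00 00 00 00.
K' ⊕ ipad = 68 36 36 36 36; K' ⊕ opad = 02 5c 5c 5c 5c.
Inner hash: sum = 104+54+54+54+54+71+102+109+66+105 = 773; mod 256 = 5 → 05.
Outer hash (recomputed tag): sum = 2+92+92+92+92+5 = 375; mod 256 = 119 → 77.
Recomputed tag = 77; claimed = 94 → mismatch.

invalid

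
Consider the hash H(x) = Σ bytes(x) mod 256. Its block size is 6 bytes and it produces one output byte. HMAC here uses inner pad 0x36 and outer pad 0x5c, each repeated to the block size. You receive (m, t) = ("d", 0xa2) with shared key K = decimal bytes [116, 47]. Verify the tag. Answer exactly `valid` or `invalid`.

Key decimal bytes [116, 47] = 74 2f is 2 bytes ≤ B = 6; zero-pad to 6 bytes: K' = 74 2f 00 00 00 00.
K' ⊕ ipad = 42 19 36 36 36 36; K' ⊕ opad = 28 73 5c 5c 5c 5c.
Inner hash: sum = 66+25+54+54+54+54+100 = 407; mod 256 = 151 → 97.
Outer hash (recomputed tag): sum = 40+115+92+92+92+92+151 = 674; mod 256 = 162 → a2.
Recomputed tag = a2; claimed = a2 → match.

valid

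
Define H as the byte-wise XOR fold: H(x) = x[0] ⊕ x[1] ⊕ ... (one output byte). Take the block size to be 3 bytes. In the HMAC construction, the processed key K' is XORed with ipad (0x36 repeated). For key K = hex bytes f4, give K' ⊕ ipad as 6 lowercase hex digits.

c23636

Key hex bytes f4 is 1 byte ≤ B = 3; zero-pad to 3 bytes: K' = f4 00 00.
XOR each byte with 0x36: f4⊕36=c2, 00⊕36=36, 00⊕36=36.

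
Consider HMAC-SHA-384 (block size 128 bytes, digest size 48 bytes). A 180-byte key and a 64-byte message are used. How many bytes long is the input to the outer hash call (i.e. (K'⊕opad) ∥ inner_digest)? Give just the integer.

176

Key is 180 > 128 bytes, so it is hashed to 48 bytes then zero-padded to 128: |K'| = 128.
Outer input = (K'⊕opad) ∥ H(inner) → 128 + 48 = 176 bytes.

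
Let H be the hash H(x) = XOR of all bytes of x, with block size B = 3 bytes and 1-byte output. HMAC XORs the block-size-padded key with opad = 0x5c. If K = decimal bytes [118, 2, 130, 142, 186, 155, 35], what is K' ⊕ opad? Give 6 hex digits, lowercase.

265c5c

Key decimal bytes [118, 2, 130, 142, 186, 155, 35] = 76 02 82 8e ba 9b 23 is 7 bytes > B = 3, so hash it first: H(key) = 7a, then zero-pad to 3 bytes: K' = 7a 00 00.
XOR each byte with 0x5c: 7a⊕5c=26, 00⊕5c=5c, 00⊕5c=5c.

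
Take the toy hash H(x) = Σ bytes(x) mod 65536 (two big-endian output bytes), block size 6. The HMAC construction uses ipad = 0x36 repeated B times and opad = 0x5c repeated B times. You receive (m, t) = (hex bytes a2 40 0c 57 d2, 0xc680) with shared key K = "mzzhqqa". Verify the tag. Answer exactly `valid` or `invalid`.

invalid

Key "mzzhqqa" = 6d 7a 7a 68 71 71 61 is 7 bytes > B = 6, so hash it first: H(key) = 03 0c, then zero-pad to 6 bytes: K' = 03 0c 00 00 00 00.
K' ⊕ ipad = 35 3a 36 36 36 36; K' ⊕ opad = 5f 50 5c 5c 5c 5c.
Inner hash: sum = 53+58+54+54+54+54+162+64+12+87+210 = 862 → 03 5e.
Outer hash (recomputed tag): sum = 95+80+92+92+92+92+3+94 = 640 → 02 80.
Recomputed tag = 0280; claimed = c680 → mismatch.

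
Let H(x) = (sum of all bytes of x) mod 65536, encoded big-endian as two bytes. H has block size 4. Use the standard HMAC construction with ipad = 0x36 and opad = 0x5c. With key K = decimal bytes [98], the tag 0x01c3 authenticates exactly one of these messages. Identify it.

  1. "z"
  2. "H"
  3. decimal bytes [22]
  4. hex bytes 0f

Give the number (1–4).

Key decimal bytes [98] = 62 is 1 byte ≤ B = 4; zero-pad to 4 bytes: K' = 62 00 00 00.
K' ⊕ ipad = 54 36 36 36; K' ⊕ opad = 3e 5c 5c 5c.
m1: inner = H(54 36 36 36 7a) = 01 70; tag = H(3e 5c 5c 5c 01 70) = 01c3 ← matches
m2: inner = H(54 36 36 36 48) = 01 3e; tag = H(3e 5c 5c 5c 01 3e) = 0191
m3: inner = H(54 36 36 36 16) = 01 0c; tag = H(3e 5c 5c 5c 01 0c) = 015f
m4: inner = H(54 36 36 36 0f) = 01 05; tag = H(3e 5c 5c 5c 01 05) = 0158

1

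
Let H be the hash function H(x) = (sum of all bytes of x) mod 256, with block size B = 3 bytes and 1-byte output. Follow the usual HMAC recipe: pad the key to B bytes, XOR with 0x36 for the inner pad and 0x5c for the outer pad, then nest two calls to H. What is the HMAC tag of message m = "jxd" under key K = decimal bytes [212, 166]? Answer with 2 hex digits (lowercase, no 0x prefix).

Key decimal bytes [212, 166] = d4 a6 is 2 bytes ≤ B = 3; zero-pad to 3 bytes: K' = d4 a6 00.
K' ⊕ ipad = e2 90 36.  K' ⊕ opad = 88 fa 5c.
Inner input = (K'⊕ipad) ∥ m = e2 90 36 ∥ 6a 78 64.
Inner hash: sum = 226+144+54+106+120+100 = 750; mod 256 = 238 → ee.
Outer input = (K'⊕opad) ∥ inner = 88 fa 5c ∥ ee.
Outer hash (tag): sum = 136+250+92+238 = 716; mod 256 = 204 → cc.

cc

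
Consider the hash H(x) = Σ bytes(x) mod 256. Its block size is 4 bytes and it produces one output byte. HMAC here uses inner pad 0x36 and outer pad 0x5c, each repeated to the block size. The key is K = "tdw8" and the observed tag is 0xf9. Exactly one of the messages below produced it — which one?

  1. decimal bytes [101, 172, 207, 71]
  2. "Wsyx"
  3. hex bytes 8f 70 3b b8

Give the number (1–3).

Key "tdw8" = 74 64 77 38 is exactly B = 4 bytes: K' = 74 64 77 38.
K' ⊕ ipad = 42 52 41 0e; K' ⊕ opad = 28 38 2b 64.
m1: inner = H(42 52 41 0e 65 ac cf 47) = 0a; tag = H(28 38 2b 64 0a) = f9 ← matches
m2: inner = H(42 52 41 0e 57 73 79 78) = 9e; tag = H(28 38 2b 64 9e) = 8d
m3: inner = H(42 52 41 0e 8f 70 3b b8) = d5; tag = H(28 38 2b 64 d5) = c4

1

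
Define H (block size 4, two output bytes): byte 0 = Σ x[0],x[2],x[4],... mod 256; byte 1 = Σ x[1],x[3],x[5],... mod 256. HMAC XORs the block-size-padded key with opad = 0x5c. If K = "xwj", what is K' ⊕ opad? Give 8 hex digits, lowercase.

Key "xwj" = 78 77 6a is 3 bytes ≤ B = 4; zero-pad to 4 bytes: K' = 78 77 6a 00.
XOR each byte with 0x5c: 78⊕5c=24, 77⊕5c=2b, 6a⊕5c=36, 00⊕5c=5c.

242b365c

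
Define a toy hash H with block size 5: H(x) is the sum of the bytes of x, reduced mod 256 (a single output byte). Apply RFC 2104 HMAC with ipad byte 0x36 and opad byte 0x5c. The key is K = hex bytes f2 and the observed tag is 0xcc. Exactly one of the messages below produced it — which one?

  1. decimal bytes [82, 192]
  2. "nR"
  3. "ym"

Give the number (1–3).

Key hex bytes f2 is 1 byte ≤ B = 5; zero-pad to 5 bytes: K' = f2 00 00 00 00.
K' ⊕ ipad = c4 36 36 36 36; K' ⊕ opad = ae 5c 5c 5c 5c.
m1: inner = H(c4 36 36 36 36 52 c0) = ae; tag = H(ae 5c 5c 5c 5c ae) = cc ← matches
m2: inner = H(c4 36 36 36 36 6e 52) = 5c; tag = H(ae 5c 5c 5c 5c 5c) = 7a
m3: inner = H(c4 36 36 36 36 79 6d) = 82; tag = H(ae 5c 5c 5c 5c 82) = a0

1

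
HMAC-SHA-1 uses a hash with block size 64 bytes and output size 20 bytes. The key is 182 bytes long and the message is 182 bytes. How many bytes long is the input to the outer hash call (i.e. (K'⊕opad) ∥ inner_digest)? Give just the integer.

Key is 182 > 64 bytes, so it is hashed to 20 bytes then zero-padded to 64: |K'| = 64.
Outer input = (K'⊕opad) ∥ H(inner) → 64 + 20 = 84 bytes.

84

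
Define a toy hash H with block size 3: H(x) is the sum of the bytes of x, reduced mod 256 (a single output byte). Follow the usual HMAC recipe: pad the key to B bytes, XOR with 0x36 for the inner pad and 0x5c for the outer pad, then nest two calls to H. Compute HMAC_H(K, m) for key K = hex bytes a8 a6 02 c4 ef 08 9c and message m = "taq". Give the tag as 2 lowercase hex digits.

f6

Key hex bytes a8 a6 02 c4 ef 08 9c is 7 bytes > B = 3, so hash it first: H(key) = a7, then zero-pad to 3 bytes: K' = a7 00 00.
K' ⊕ ipad = 91 36 36.  K' ⊕ opad = fb 5c 5c.
Inner input = (K'⊕ipad) ∥ m = 91 36 36 ∥ 74 61 71.
Inner hash: sum = 145+54+54+116+97+113 = 579; mod 256 = 67 → 43.
Outer input = (K'⊕opad) ∥ inner = fb 5c 5c ∥ 43.
Outer hash (tag): sum = 251+92+92+67 = 502; mod 256 = 246 → f6.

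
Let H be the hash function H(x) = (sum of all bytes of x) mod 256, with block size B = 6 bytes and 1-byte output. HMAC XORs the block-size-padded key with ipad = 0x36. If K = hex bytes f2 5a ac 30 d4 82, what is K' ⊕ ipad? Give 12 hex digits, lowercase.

Key hex bytes f2 5a ac 30 d4 82 is exactly B = 6 bytes: K' = f2 5a ac 30 d4 82.
XOR each byte with 0x36: f2⊕36=c4, 5a⊕36=6c, ac⊕36=9a, 30⊕36=06, d4⊕36=e2, 82⊕36=b4.

c46c9a06e2b4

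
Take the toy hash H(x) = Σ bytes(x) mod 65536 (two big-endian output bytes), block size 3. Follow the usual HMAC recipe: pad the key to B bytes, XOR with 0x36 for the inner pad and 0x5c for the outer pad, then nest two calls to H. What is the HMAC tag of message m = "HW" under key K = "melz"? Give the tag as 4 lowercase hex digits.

0238

Key "melz" = 6d 65 6c 7a is 4 bytes > B = 3, so hash it first: H(key) = 01 b8, then zero-pad to 3 bytes: K' = 01 b8 00.
K' ⊕ ipad = 37 8e 36.  K' ⊕ opad = 5d e4 5c.
Inner input = (K'⊕ipad) ∥ m = 37 8e 36 ∥ 48 57.
Inner hash: sum = 55+142+54+72+87 = 410 → 01 9a.
Outer input = (K'⊕opad) ∥ inner = 5d e4 5c ∥ 01 9a.
Outer hash (tag): sum = 93+228+92+1+154 = 568 → 02 38.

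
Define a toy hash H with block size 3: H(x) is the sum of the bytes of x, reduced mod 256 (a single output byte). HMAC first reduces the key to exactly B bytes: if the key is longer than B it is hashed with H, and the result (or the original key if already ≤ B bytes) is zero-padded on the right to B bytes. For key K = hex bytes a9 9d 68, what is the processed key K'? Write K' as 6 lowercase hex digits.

Key hex bytes a9 9d 68 is exactly B = 3 bytes: K' = a9 9d 68.

a99d68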